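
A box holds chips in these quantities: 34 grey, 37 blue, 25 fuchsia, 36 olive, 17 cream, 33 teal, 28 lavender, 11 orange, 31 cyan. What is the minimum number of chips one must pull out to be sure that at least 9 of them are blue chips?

In the worst case for collecting blue chips, every non-blue chip comes out first.
There are 34 + 25 + 36 + 17 + 33 + 28 + 11 + 31 = 215 non-blue chips altogether.
After those, each further chip must be blue, so 215 + 9 = 224 draws guarantee 9 blue chips.

224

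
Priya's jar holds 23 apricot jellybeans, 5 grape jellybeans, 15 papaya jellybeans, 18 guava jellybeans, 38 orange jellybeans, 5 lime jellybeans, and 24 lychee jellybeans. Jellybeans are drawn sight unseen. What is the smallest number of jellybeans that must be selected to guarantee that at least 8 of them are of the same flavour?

46

An adversary could hand out at most 7 jellybeans per flavour (grape, lime run out sooner): 7 + 5 + 7 + 7 + 7 + 5 + 7 = 45 jellybeans and still no flavour has 8.
One more jellybean lands in a flavour already at 7, so 46 draws are enough and 45 are not.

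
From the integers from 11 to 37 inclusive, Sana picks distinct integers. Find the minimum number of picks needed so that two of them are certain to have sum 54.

18

Two chosen integers sum to 54 exactly when both halves of some pair {x, 54−x} with 17 ≤ x ≤ 54−x ≤ 37 are chosen — 10 such pairs.
The remaining 7 elements (those with no distinct partner in range) can never complete a 54-sum, so the worst case takes all of them and one from each pair: 7 + 10 = 17.
The 18th integer has to be the second member of some pair, so 17 + 1 = 18.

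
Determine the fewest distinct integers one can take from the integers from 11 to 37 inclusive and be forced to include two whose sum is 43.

17

Group the elements by complementary pair {x, 43−x}: {11,32}, {12,31}, {13,30}, …, giving 11 two-element pairs and 5 integers whose partner 43−x falls outside [11,37].
By the pigeonhole principle, treating each of those 16 groups as a pigeonhole, one can pick one integer per group — 16 integers — with no two summing to 43.
The 17th integer lands in an occupied pair, forcing a sum of 43.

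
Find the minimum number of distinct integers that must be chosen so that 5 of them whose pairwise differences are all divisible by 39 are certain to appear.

Integers whose pairwise differences are multiples of 39 are exactly those sharing a remainder mod 39. The 39 residue classes mod 39 are the pigeonholes.
With 156 integers one could put 4 in each residue class and have no class reach 5.
The 157th integer pushes some class to 5, so 39·4 + 1 = 157.

157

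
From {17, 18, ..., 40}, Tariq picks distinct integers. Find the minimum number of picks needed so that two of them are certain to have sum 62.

Group the elements by complementary pair {x, 62−x}: {22,40}, {23,39}, {24,38}, …, giving 9 two-element pairs, the single value 31 (it cannot pair with itself since the integers are distinct), and 5 integers whose partner 62−x falls outside [17,40].
Treating each of those 15 groups as a pigeonhole, one can pick one integer per group — 15 integers — with no two summing to 62.
The 16th integer lands in an occupied pair, forcing a sum of 62.

16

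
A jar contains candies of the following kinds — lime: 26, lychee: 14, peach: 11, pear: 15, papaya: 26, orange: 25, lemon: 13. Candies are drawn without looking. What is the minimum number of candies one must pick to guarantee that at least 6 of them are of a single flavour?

36

Put each drawn candy into a box by flavour. The largest draw with every box below 6 takes min(count, 5) from each flavour.
Σ min(cᵢ, 5) = 5 + 5 + 5 + 5 + 5 + 5 + 5 = 35.
Draw number 35 + 1 = 36 must push one box to 6.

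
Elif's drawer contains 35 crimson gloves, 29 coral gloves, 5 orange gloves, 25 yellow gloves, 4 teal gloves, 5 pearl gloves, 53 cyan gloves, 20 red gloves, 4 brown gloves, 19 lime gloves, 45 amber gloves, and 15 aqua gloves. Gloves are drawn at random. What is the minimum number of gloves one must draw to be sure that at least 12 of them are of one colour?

The 12 colours are the holes; the gloves drawn are the pigeons.
To avoid 12 of any one colour, the worst case takes at most 11 of each colour, or every glove of a colour that has fewer than 11.
That gives 11 + 11 + 5 + 11 + 4 + 5 + 11 + 11 + 4 + 11 + 11 + 11 = 106 gloves with no colour reaching 12.
The next glove forces some colour to 12, so 106 + 1 = 107.

107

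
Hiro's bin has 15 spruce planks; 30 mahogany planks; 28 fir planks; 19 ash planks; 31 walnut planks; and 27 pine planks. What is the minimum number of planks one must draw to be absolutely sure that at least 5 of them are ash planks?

136

In the worst case for collecting ash planks, every non-ash plank comes out first.
There are 15 + 30 + 28 + 31 + 27 = 131 non-ash planks altogether.
After those, each further plank must be ash, so 131 + 5 = 136 draws guarantee 5 ash planks.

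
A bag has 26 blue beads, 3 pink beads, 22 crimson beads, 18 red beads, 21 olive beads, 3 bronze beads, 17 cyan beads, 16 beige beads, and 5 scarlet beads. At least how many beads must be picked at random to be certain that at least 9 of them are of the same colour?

60

An adversary could hand out at most 8 beads per colour (pink, bronze, scarlet run out sooner): 8 + 3 + 8 + 8 + 8 + 3 + 8 + 8 + 5 = 59 beads and still no colour has 9.
One more bead lands in a colour already at 8, so 60 draws are enough and 59 are not.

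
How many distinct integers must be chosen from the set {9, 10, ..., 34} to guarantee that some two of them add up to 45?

A set avoiding the sum 45 can contain at most one of each pair {x, 45−x}, plus the 2 elements whose complement lies outside the range.
The integers 9, …, 22 (14 of them) are such a set: any two sum to at least 9+10 = 19 and at most 21+22 = 43 < 45.
By pigeonhole, any 15th integer completes one of the 12 pairs, so 15 choices force a sum of 45.

15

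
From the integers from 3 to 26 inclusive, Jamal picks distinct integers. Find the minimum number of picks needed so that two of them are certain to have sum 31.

Two chosen integers sum to 31 exactly when both halves of some pair {x, 31−x} with 5 ≤ x ≤ 31−x ≤ 26 are chosen — 11 such pairs.
The remaining 2 elements (those with no distinct partner in range) can never complete a 31-sum, so the worst case takes all of them and one from each pair: 2 + 11 = 13.
The 14th integer has to be the second member of some pair, so 13 + 1 = 14.

14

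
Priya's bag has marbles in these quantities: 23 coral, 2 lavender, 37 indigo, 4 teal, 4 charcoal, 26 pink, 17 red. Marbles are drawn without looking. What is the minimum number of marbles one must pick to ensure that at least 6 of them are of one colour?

31

Put each drawn marble into a box by colour. The largest draw with every box below 6 takes min(count, 5) from each colour; colours with fewer than 5 contribute all they have.
Σ min(cᵢ, 5) = 5 + 2 + 5 + 4 + 4 + 5 + 5 = 30.
Draw number 30 + 1 = 31 must push one box to 6.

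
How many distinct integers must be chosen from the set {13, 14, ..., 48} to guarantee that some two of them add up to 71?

24

Group the elements by complementary pair {x, 71−x}: {23,48}, {24,47}, {25,46}, …, giving 13 two-element pairs and 10 integers whose partner 71−x falls outside [13,48].
Pigeonhole: treating each of those 23 groups as a pigeonhole, one can pick one integer per group — 23 integers — with no two summing to 71.
The 24th integer lands in an occupied pair, forcing a sum of 71.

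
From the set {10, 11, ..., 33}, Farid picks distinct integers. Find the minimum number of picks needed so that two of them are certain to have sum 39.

15

Group the elements by complementary pair {x, 39−x}: {10,29}, {11,28}, {12,27}, …, giving 10 two-element pairs and 4 integers whose partner 39−x falls outside [10,33].
By the pigeonhole principle, treating each of those 14 groups as a pigeonhole, one can pick one integer per group — 14 integers — with no two summing to 39.
The 15th integer lands in an occupied pair, forcing a sum of 39.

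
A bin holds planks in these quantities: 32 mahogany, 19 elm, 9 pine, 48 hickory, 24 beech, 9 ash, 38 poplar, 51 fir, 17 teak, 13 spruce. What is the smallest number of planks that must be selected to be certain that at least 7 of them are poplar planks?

229

In the worst case for collecting poplar planks, every non-poplar plank comes out first.
There are 32 + 19 + 9 + 48 + 24 + 9 + 51 + 17 + 13 = 222 non-poplar planks altogether.
After those, each further plank must be poplar, so 222 + 7 = 229 draws guarantee 7 poplar planks.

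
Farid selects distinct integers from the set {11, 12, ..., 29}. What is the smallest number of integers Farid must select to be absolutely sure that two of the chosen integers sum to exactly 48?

Group the elements by complementary pair {x, 48−x}: {19,29}, {20,28}, {21,27}, …, giving 5 two-element pairs, the single value 24 (it cannot pair with itself since the integers are distinct), and 8 integers whose partner 48−x falls outside [11,29].
By pigeonhole, treating each of those 14 groups as a pigeonhole, one can pick one integer per group — 14 integers — with no two summing to 48.
The 15th integer lands in an occupied pair, forcing a sum of 48.

15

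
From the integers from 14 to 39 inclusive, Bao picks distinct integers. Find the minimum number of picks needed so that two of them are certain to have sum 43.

19

Group the elements by complementary pair {x, 43−x}: {14,29}, {15,28}, {16,27}, …, giving 8 two-element pairs and 10 integers whose partner 43−x falls outside [14,39].
Pigeonhole: treating each of those 18 groups as a pigeonhole, one can pick one integer per group — 18 integers — with no two summing to 43.
The 19th integer lands in an occupied pair, forcing a sum of 43.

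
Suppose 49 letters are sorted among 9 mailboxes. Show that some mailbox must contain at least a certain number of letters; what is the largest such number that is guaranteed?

The 9 mailboxes are the holes and the 49 letters are the pigeons.
If every mailbox held at most 5 letters, the total would be at most 9 × 5 = 45, which is less than 49.
So some mailbox holds at least ⌈49/9⌉ = 6 letters.

6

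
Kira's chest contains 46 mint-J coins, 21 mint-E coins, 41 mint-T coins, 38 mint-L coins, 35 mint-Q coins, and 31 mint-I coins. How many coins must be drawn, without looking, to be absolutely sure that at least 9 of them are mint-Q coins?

186

In the worst case for collecting mint-Q coins, every non-mint-Q coin comes out first.
There are 46 + 21 + 41 + 38 + 31 = 177 non-mint-Q coins altogether.
After those, each further coin must be mint-Q, so 177 + 9 = 186 draws guarantee 9 mint-Q coins.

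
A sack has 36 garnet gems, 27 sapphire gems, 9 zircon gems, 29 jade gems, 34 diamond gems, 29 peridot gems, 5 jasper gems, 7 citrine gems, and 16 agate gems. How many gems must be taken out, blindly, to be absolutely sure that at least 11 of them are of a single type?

82

An adversary could hand out at most 10 gems per type (zircon, jasper, citrine run out sooner): 10 + 10 + 9 + 10 + 10 + 10 + 5 + 7 + 10 = 81 gems and still no type has 11.
One more gem lands in a type already at 10, so 82 draws are enough and 81 are not.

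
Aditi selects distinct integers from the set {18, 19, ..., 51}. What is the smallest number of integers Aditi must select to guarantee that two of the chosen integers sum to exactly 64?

Group the elements by complementary pair {x, 64−x}: {18,46}, {19,45}, {20,44}, …, giving 14 two-element pairs, the single value 32 (it cannot pair with itself since the integers are distinct), and 5 integers whose partner 64−x falls outside [18,51].
Pigeonhole: treating each of those 20 groups as a pigeonhole, one can pick one integer per group — 20 integers — with no two summing to 64.
The 21st integer lands in an occupied pair, forcing a sum of 64.

21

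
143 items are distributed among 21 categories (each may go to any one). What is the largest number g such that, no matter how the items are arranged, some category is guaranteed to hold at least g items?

7

The 21 categories are the holes and the 143 items are the pigeons.
If every category held at most 6 items, the total would be at most 21 × 6 = 126, which is less than 143.
So some category holds at least ⌈143/21⌉ = 7 items.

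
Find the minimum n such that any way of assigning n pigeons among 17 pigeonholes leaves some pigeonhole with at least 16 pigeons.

With 255 pigeons one could put exactly 15 in each of the 17 pigeonholes, and no pigeonhole would reach 16.
Pigeonhole: one more pigeon must land in a pigeonhole that already has 15, giving it 16.
So 17 × 15 + 1 = 256 pigeons are required.

256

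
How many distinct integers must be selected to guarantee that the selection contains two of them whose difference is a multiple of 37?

38

Integers whose pairwise differences are multiples of 37 are exactly those sharing a remainder mod 37. The 37 residue classes mod 37 are the pigeonholes.
With 37 integers one could put 1 in each residue class and have no class reach 2.
The 38th integer pushes some class to 2, so 37·1 + 1 = 38.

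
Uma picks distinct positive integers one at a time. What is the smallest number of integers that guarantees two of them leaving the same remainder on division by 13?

14

Pigeonhole: the 13 residue classes mod 13 are the pigeonholes.
With 13 integers one could put 1 in each residue class and have no class reach 2.
The 14th integer pushes some class to 2, so 13·1 + 1 = 14.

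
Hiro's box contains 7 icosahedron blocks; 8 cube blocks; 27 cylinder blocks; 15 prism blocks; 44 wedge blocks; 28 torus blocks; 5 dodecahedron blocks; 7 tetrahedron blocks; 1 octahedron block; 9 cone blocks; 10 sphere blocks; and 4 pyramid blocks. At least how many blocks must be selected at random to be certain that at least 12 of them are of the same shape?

An adversary could hand out at most 11 blocks per shape (8 shapes run out sooner): 7 + 8 + 11 + 11 + 11 + 11 + 5 + 7 + 1 + 9 + 10 + 4 = 95 blocks and still no shape has 12.
By pigeonhole, one more block lands in a shape already at 11, so 96 draws are enough and 95 are not.

96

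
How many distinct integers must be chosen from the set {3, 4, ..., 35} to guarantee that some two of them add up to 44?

21

A set avoiding the sum 44 can contain at most one of each pair {x, 44−x}, plus the 7 elements whose complement lies outside the range or equal to its own complement.
The integers 3, …, 22 (20 of them) are such a set: any two sum to at least 3+4 = 7 and at most 21+22 = 43 < 44.
By pigeonhole, any 21st integer completes one of the 13 pairs, so 21 choices force a sum of 44.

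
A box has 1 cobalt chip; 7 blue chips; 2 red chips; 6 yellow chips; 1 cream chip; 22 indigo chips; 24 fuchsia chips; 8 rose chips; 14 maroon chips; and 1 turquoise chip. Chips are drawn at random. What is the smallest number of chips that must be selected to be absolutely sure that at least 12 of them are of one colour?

60

The 10 colours are the holes; the chips drawn are the pigeons.
To avoid 12 of any one colour, the worst case takes at most 11 of each colour, or every chip of a colour that has fewer than 11.
That gives 1 + 7 + 2 + 6 + 1 + 11 + 11 + 8 + 11 + 1 = 59 chips with no colour reaching 12.
The next chip forces some colour to 12, so 59 + 1 = 60.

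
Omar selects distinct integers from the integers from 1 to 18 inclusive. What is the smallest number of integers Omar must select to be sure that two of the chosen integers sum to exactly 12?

A set avoiding the sum 12 can contain at most one of each pair {x, 12−x}, plus the 8 elements whose complement lies outside the range or equal to its own complement.
The integers 6, …, 18 (13 of them) are such a set: any two sum to at least 6+7 = 13 > 12.
Any 14th integer completes one of the 5 pairs, so 14 choices force a sum of 12.

14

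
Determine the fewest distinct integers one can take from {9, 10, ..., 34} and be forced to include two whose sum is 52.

A set avoiding the sum 52 can contain at most one of each pair {x, 52−x}, plus the 10 elements whose complement lies outside the range or equal to its own complement.
The integers 9, …, 26 (18 of them) are such a set: any two sum to at least 9+10 = 19 and at most 25+26 = 51 < 52.
Any 19th integer completes one of the 8 pairs, so 19 choices force a sum of 52.

19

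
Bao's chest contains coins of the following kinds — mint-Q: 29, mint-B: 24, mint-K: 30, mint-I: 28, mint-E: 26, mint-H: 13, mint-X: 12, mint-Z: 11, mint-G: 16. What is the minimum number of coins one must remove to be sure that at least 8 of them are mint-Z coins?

186

In the worst case for collecting mint-Z coins, every non-mint-Z coin comes out first.
There are 29 + 24 + 30 + 28 + 26 + 13 + 12 + 16 = 178 non-mint-Z coins altogether.
After those, each further coin must be mint-Z, so 178 + 8 = 186 draws guarantee 8 mint-Z coins.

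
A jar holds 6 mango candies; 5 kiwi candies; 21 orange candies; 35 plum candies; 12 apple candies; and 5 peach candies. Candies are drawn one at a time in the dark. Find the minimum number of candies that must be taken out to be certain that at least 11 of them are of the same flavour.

47

An adversary could hand out at most 10 candies per flavour (mango, kiwi, peach run out sooner): 6 + 5 + 10 + 10 + 10 + 5 = 46 candies and still no flavour has 11.
By pigeonhole, one more candy lands in a flavour already at 10, so 47 draws are enough and 46 are not.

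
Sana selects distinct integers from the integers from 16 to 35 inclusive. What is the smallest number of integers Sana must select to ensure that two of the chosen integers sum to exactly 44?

A set avoiding the sum 44 can contain at most one of each pair {x, 44−x}, plus the 8 elements whose complement lies outside the range or equal to its own complement.
The integers 22, …, 35 (14 of them) are such a set: any two sum to at least 22+23 = 45 > 44.
Any 15th integer completes one of the 6 pairs, so 15 choices force a sum of 44.

15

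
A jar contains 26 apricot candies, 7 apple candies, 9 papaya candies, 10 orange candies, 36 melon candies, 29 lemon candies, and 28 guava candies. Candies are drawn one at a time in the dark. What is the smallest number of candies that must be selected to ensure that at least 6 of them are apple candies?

In the worst case for collecting apple candies, every non-apple candy comes out first.
There are 26 + 9 + 10 + 36 + 29 + 28 = 138 non-apple candies altogether.
After those, each further candy must be apple, so 138 + 6 = 144 draws guarantee 6 apple candies.

144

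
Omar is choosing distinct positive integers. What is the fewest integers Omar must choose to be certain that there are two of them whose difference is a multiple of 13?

Integers whose pairwise differences are multiples of 13 are exactly those sharing a remainder mod 13. The 13 residue classes mod 13 are the pigeonholes.
With 13 integers one could put 1 in each residue class and have no class reach 2.
The 14th integer pushes some class to 2, so 13·1 + 1 = 14.

14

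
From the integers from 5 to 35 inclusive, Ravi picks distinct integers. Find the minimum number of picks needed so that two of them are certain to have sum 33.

20

A set avoiding the sum 33 can contain at most one of each pair {x, 33−x}, plus the 7 elements whose complement lies outside the range.
The integers 17, …, 35 (19 of them) are such a set: any two sum to at least 17+18 = 35 > 33.
Any 20th integer completes one of the 12 pairs, so 20 choices force a sum of 33.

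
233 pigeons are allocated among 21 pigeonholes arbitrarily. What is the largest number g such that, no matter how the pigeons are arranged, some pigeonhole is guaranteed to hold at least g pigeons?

12

By pigeonhole, the 21 pigeonholes are the holes and the 233 pigeons are the pigeons.
If every pigeonhole held at most 11 pigeons, the total would be at most 21 × 11 = 231, which is less than 233.
So some pigeonhole holds at least ⌈233/21⌉ = 12 pigeons.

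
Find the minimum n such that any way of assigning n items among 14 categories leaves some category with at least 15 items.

197

With 196 items one could put exactly 14 in each of the 14 categories, and no category would reach 15.
Pigeonhole: one more item must land in a category that already has 14, giving it 15.
So 14 × 14 + 1 = 197 items are required.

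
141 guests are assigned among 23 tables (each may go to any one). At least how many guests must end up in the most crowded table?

The 23 tables are the holes and the 141 guests are the pigeons.
If every table held at most 6 guests, the total would be at most 23 × 6 = 138, which is less than 141.
So some table holds at least ⌈141/23⌉ = 7 guests.

7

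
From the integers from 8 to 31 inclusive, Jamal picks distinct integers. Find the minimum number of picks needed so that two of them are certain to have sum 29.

Two chosen integers sum to 29 exactly when both halves of some pair {x, 29−x} with 8 ≤ x ≤ 29−x ≤ 21 are chosen — 7 such pairs.
The remaining 10 elements (those with no distinct partner in range) can never complete a 29-sum, so the worst case takes all of them and one from each pair: 10 + 7 = 17.
Pigeonhole: the 18th integer has to be the second member of some pair, so 17 + 1 = 18.

18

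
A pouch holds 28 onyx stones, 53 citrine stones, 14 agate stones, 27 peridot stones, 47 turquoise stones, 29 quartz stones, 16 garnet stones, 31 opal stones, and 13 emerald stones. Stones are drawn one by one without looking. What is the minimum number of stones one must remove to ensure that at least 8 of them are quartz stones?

In the worst case for collecting quartz stones, every non-quartz stone comes out first.
There are 28 + 53 + 14 + 27 + 47 + 16 + 31 + 13 = 229 non-quartz stones altogether.
After those, each further stone must be quartz, so 229 + 8 = 237 draws guarantee 8 quartz stones.

237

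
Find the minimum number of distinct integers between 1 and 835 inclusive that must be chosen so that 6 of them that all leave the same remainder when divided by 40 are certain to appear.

201

Pigeonhole: the 40 residue classes mod 40 are the pigeonholes.
With 200 integers one could put 5 in each residue class and have no class reach 6.
The 201st integer pushes some class to 6, so 40·5 + 1 = 201.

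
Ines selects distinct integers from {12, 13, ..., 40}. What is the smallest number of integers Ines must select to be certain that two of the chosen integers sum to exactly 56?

18

Two chosen integers sum to 56 exactly when both halves of some pair {x, 56−x} with 16 ≤ x ≤ 56−x ≤ 40 are chosen — 12 such pairs.
The remaining 5 elements (those with no distinct partner in range) can never complete a 56-sum, so the worst case takes all of them and one from each pair: 5 + 12 = 17.
By pigeonhole, the 18th integer has to be the second member of some pair, so 17 + 1 = 18.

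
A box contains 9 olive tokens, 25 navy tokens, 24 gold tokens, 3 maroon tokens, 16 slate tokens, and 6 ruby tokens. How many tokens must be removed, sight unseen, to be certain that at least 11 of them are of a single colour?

49

By the pigeonhole principle, the 6 colours are the holes; the tokens drawn are the pigeons.
To avoid 11 of any one colour, the worst case takes at most 10 of each colour, or every token of a colour that has fewer than 10.
That gives 9 + 10 + 10 + 3 + 10 + 6 = 48 tokens with no colour reaching 11.
The next token forces some colour to 11, so 48 + 1 = 49.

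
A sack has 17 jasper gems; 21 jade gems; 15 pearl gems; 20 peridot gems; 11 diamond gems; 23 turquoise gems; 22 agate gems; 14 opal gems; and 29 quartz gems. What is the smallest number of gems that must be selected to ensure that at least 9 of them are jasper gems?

In the worst case for collecting jasper gems, every non-jasper gem comes out first.
There are 21 + 15 + 20 + 11 + 23 + 22 + 14 + 29 = 155 non-jasper gems altogether.
After those, each further gem must be jasper, so 155 + 9 = 164 draws guarantee 9 jasper gems.

164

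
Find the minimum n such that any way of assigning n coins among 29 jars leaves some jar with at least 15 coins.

407

With 406 coins one could put exactly 14 in each of the 29 jars, and no jar would reach 15.
Pigeonhole: one more coin must land in a jar that already has 14, giving it 15.
So 29 × 14 + 1 = 407 coins are required.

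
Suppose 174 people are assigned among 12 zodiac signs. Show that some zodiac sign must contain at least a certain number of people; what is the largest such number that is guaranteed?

By pigeonhole, the 12 zodiac signs are the holes and the 174 people are the pigeons.
If every zodiac sign held at most 14 people, the total would be at most 12 × 14 = 168, which is less than 174.
So some zodiac sign holds at least ⌈174/12⌉ = 15 people.

15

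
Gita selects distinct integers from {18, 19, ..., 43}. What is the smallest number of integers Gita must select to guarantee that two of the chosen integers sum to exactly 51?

19

Group the elements by complementary pair {x, 51−x}: {18,33}, {19,32}, {20,31}, …, giving 8 two-element pairs and 10 integers whose partner 51−x falls outside [18,43].
Treating each of those 18 groups as a pigeonhole, one can pick one integer per group — 18 integers — with no two summing to 51.
The 19th integer lands in an occupied pair, forcing a sum of 51.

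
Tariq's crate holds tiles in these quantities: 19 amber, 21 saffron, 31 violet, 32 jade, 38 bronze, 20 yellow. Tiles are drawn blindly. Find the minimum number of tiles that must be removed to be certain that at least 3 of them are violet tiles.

In the worst case for collecting violet tiles, every non-violet tile comes out first.
There are 19 + 21 + 32 + 38 + 20 = 130 non-violet tiles altogether.
After those, each further tile must be violet, so 130 + 3 = 133 draws guarantee 3 violet tiles.

133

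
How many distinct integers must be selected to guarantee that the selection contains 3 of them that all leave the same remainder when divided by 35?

71

By pigeonhole, the 35 residue classes mod 35 are the pigeonholes.
With 70 integers one could put 2 in each residue class and have no class reach 3.
The 71st integer pushes some class to 3, so 35·2 + 1 = 71.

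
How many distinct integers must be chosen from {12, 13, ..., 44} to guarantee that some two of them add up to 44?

Two chosen integers sum to 44 exactly when both halves of some pair {x, 44−x} with 12 ≤ x ≤ 44−x ≤ 32 are chosen — 10 such pairs.
The remaining 13 elements (those with no distinct partner in range) can never complete a 44-sum, so the worst case takes all of them and one from each pair: 13 + 10 = 23.
The 24th integer has to be the second member of some pair, so 23 + 1 = 24.

24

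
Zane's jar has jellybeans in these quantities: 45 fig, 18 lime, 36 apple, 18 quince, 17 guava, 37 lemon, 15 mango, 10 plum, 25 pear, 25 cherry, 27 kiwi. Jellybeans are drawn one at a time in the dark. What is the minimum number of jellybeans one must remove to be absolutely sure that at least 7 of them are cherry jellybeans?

255

In the worst case for collecting cherry jellybeans, every non-cherry jellybean comes out first.
There are 45 + 18 + 36 + 18 + 17 + 37 + 15 + 10 + 25 + 27 = 248 non-cherry jellybeans altogether.
After those, each further jellybean must be cherry, so 248 + 7 = 255 draws guarantee 7 cherry jellybeans.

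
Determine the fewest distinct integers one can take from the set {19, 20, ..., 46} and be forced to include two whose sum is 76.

21

Group the elements by complementary pair {x, 76−x}: {30,46}, {31,45}, {32,44}, …, giving 8 two-element pairs, the single value 38 (it cannot pair with itself since the integers are distinct), and 11 integers whose partner 76−x falls outside [19,46].
By pigeonhole, treating each of those 20 groups as a pigeonhole, one can pick one integer per group — 20 integers — with no two summing to 76.
The 21st integer lands in an occupied pair, forcing a sum of 76.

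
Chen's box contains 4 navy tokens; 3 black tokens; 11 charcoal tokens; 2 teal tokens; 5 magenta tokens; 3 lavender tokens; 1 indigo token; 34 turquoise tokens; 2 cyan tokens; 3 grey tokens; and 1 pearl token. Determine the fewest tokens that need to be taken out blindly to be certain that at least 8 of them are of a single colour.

39

By pigeonhole, put each drawn token into a box by colour. The largest draw with every box below 8 takes min(count, 7) from each colour; colours with fewer than 7 contribute all they have.
Σ min(cᵢ, 7) = 4 + 3 + 7 + 2 + 5 + 3 + 1 + 7 + 2 + 3 + 1 = 38.
Draw number 38 + 1 = 39 must push one box to 8.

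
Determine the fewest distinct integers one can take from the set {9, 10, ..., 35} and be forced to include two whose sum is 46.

16

Two chosen integers sum to 46 exactly when both halves of some pair {x, 46−x} with 11 ≤ x ≤ 46−x ≤ 35 are chosen — 12 such pairs.
The remaining 3 elements (those with no distinct partner in range) can never complete a 46-sum, so the worst case takes all of them and one from each pair: 3 + 12 = 15.
The 16th integer has to be the second member of some pair, so 15 + 1 = 16.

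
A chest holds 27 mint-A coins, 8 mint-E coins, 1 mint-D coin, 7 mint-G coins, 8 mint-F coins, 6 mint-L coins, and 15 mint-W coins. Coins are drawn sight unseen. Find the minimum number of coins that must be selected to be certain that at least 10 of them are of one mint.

An adversary could hand out at most 9 coins per mint (5 mints run out sooner): 9 + 8 + 1 + 7 + 8 + 6 + 9 = 48 coins and still no mint has 10.
By pigeonhole, one more coin lands in a mint already at 9, so 49 draws are enough and 48 are not.

49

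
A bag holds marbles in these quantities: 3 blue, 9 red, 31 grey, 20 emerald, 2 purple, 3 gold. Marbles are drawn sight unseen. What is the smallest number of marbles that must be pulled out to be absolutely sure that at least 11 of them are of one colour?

38

An adversary could hand out at most 10 marbles per colour (4 colours run out sooner): 3 + 9 + 10 + 10 + 2 + 3 = 37 marbles and still no colour has 11.
One more marble lands in a colour already at 10, so 38 draws are enough and 37 are not.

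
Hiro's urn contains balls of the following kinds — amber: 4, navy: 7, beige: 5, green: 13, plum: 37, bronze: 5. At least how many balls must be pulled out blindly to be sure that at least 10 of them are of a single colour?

The 6 colours are the holes; the balls drawn are the pigeons.
To avoid 10 of any one colour, the worst case takes at most 9 of each colour, or every ball of a colour that has fewer than 9.
That gives 4 + 7 + 5 + 9 + 9 + 5 = 39 balls with no colour reaching 10.
The next ball forces some colour to 10, so 39 + 1 = 40.

40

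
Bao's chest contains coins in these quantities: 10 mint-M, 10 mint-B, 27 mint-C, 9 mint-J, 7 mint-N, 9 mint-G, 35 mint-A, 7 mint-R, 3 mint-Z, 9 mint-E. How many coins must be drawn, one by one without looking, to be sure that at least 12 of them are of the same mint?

An adversary could hand out at most 11 coins per mint (8 mints run out sooner): 10 + 10 + 11 + 9 + 7 + 9 + 11 + 7 + 3 + 9 = 86 coins and still no mint has 12.
Pigeonhole: one more coin lands in a mint already at 11, so 87 draws are enough and 86 are not.

87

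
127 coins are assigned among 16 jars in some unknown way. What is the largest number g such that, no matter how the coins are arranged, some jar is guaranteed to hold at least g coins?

The 16 jars are the holes and the 127 coins are the pigeons.
If every jar held at most 7 coins, the total would be at most 16 × 7 = 112, which is less than 127.
So some jar holds at least ⌈127/16⌉ = 8 coins.

8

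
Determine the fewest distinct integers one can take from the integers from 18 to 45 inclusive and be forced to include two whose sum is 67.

Two chosen integers sum to 67 exactly when both halves of some pair {x, 67−x} with 22 ≤ x ≤ 67−x ≤ 45 are chosen — 12 such pairs.
The remaining 4 elements (those with no distinct partner in range) can never complete a 67-sum, so the worst case takes all of them and one from each pair: 4 + 12 = 16.
The 17th integer has to be the second member of some pair, so 16 + 1 = 17.

17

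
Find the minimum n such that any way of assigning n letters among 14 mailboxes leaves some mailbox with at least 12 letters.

With 154 letters one could put exactly 11 in each of the 14 mailboxes, and no mailbox would reach 12.
Pigeonhole: one more letter must land in a mailbox that already has 11, giving it 12.
So 14 × 11 + 1 = 155 letters are required.

155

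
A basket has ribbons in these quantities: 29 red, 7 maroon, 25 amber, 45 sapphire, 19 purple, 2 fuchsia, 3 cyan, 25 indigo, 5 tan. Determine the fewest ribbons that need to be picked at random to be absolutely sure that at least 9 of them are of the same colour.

Pigeonhole: the 9 colours are the holes; the ribbons drawn are the pigeons.
To avoid 9 of any one colour, the worst case takes at most 8 of each colour, or every ribbon of a colour that has fewer than 8.
That gives 8 + 7 + 8 + 8 + 8 + 2 + 3 + 8 + 5 = 57 ribbons with no colour reaching 9.
The next ribbon forces some colour to 9, so 57 + 1 = 58.

58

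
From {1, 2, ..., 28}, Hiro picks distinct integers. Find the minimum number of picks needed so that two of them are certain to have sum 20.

20

Two chosen integers sum to 20 exactly when both halves of some pair {x, 20−x} with 1 ≤ x ≤ 20−x ≤ 19 are chosen — 9 such pairs.
The remaining 10 elements (those with no distinct partner in range) can never complete a 20-sum, so the worst case takes all of them and one from each pair: 10 + 9 = 19.
The 20th integer has to be the second member of some pair, so 19 + 1 = 20.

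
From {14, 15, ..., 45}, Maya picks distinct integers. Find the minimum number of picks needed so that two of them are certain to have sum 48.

A set avoiding the sum 48 can contain at most one of each pair {x, 48−x}, plus the 12 elements whose complement lies outside the range or equal to its own complement.
The integers 24, …, 45 (22 of them) are such a set: any two sum to at least 24+25 = 49 > 48.
By the pigeonhole principle, any 23rd integer completes one of the 10 pairs, so 23 choices force a sum of 48.

23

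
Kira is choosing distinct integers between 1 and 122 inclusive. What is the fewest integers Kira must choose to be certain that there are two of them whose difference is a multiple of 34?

Integers whose pairwise differences are multiples of 34 are exactly those sharing a remainder mod 34. The 34 residue classes mod 34 are the pigeonholes.
With 34 integers one could put 1 in each residue class and have no class reach 2.
The 35th integer pushes some class to 2, so 34·1 + 1 = 35.

35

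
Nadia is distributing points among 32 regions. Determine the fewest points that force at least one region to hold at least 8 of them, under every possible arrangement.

225

With 224 points one could put exactly 7 in each of the 32 regions, and no region would reach 8.
One more point must land in a region that already has 7, giving it 8.
So 32 × 7 + 1 = 225 points are required.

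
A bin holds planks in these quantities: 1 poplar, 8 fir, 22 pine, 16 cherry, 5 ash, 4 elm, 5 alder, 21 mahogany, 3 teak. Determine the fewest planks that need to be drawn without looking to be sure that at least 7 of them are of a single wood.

43

The 9 woods are the holes; the planks drawn are the pigeons.
To avoid 7 of any one wood, the worst case takes at most 6 of each wood, or every plank of a wood that has fewer than 6.
That gives 1 + 6 + 6 + 6 + 5 + 4 + 5 + 6 + 3 = 42 planks with no wood reaching 7.
The next plank forces some wood to 7, so 42 + 1 = 43.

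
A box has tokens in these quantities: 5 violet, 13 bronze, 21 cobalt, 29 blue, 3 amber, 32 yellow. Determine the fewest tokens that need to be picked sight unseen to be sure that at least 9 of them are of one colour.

The 6 colours are the holes; the tokens drawn are the pigeons.
To avoid 9 of any one colour, the worst case takes at most 8 of each colour, or every token of a colour that has fewer than 8.
That gives 5 + 8 + 8 + 8 + 3 + 8 = 40 tokens with no colour reaching 9.
The next token forces some colour to 9, so 40 + 1 = 41.

41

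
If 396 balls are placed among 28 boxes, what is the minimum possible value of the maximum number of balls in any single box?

By the pigeonhole principle, the 28 boxes are the holes and the 396 balls are the pigeons.
If every box held at most 14 balls, the total would be at most 28 × 14 = 392, which is less than 396.
So some box holds at least ⌈396/28⌉ = 15 balls.

15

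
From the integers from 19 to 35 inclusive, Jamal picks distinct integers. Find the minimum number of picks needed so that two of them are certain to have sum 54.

10

Group the elements by complementary pair {x, 54−x}: {19,35}, {20,34}, {21,33}, …, giving 8 two-element pairs and the single value 27 (it cannot pair with itself since the integers are distinct).
Treating each of those 9 groups as a pigeonhole, one can pick one integer per group — 9 integers — with no two summing to 54.
The 10th integer lands in an occupied pair, forcing a sum of 54.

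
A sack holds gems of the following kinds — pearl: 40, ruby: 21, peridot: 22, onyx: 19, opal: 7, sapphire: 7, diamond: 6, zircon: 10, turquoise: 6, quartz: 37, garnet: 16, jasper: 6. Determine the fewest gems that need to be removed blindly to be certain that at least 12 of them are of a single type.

109

An adversary could hand out at most 11 gems per type (6 types run out sooner): 11 + 11 + 11 + 11 + 7 + 7 + 6 + 10 + 6 + 11 + 11 + 6 = 108 gems and still no type has 12.
Pigeonhole: one more gem lands in a type already at 11, so 109 draws are enough and 108 are not.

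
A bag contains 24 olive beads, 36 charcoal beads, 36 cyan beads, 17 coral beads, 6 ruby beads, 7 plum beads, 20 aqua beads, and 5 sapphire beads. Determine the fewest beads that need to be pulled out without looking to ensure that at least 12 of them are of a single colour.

74

Put each drawn bead into a box by colour. The largest draw with every box below 12 takes min(count, 11) from each colour; colours with fewer than 11 contribute all they have.
Σ min(cᵢ, 11) = 11 + 11 + 11 + 11 + 6 + 7 + 11 + 5 = 73.
Draw number 73 + 1 = 74 must push one box to 12.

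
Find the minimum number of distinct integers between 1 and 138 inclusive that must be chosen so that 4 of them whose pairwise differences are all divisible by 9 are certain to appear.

28

Integers whose pairwise differences are multiples of 9 are exactly those sharing a remainder mod 9. Pigeonhole: the 9 residue classes mod 9 are the pigeonholes.
With 27 integers one could put 3 in each residue class and have no class reach 4.
The 28th integer pushes some class to 4, so 9·3 + 1 = 28.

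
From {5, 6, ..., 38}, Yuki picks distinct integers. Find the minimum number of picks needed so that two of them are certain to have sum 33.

23

Two chosen integers sum to 33 exactly when both halves of some pair {x, 33−x} with 5 ≤ x ≤ 33−x ≤ 28 are chosen — 12 such pairs.
The remaining 10 elements (those with no distinct partner in range) can never complete a 33-sum, so the worst case takes all of them and one from each pair: 10 + 12 = 22.
The 23rd integer has to be the second member of some pair, so 22 + 1 = 23.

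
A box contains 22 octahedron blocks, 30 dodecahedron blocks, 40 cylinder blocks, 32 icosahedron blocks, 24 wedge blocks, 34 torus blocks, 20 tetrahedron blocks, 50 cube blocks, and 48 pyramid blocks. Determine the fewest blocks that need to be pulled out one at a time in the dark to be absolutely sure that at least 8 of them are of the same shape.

64

An adversary could hand out at most 7 blocks per shape: 7 + 7 + 7 + 7 + 7 + 7 + 7 + 7 + 7 = 63 blocks and still no shape has 8.
Pigeonhole: one more block lands in a shape already at 7, so 64 draws are enough and 63 are not.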